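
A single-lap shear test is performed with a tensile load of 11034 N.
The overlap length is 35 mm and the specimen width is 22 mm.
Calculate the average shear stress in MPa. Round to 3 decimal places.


Shear stress = F / (overlap * width)
= 11034 / (35 * 22)
= 11034 / 770
= 14.330 MPa

14.330


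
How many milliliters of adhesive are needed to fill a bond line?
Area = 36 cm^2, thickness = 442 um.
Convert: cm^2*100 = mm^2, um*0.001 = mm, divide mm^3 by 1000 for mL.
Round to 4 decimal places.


= (36 * 100) * (442 * 0.001) / 1000
= 1.5912 mL

1.5912


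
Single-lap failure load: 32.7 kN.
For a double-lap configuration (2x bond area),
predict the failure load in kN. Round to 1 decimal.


Failure load = 32.7 * 2 = 65.4 kN

65.4


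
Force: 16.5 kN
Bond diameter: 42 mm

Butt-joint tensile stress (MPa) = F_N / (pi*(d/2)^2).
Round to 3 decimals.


F_N = 16.5 * 1000 = 16500.0 N
A = pi*(21.0)^2 = 1385.4424 mm^2
stress = 16500.0 / 1385.4424 = 11.910 MPa

11.910


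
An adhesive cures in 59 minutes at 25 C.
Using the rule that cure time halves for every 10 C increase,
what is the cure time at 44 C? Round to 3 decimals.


Factor = 2^((44 - 25) / 10) = 3.7321
Cure time = 59 / 3.7321
= 15.809 minutes

15.809


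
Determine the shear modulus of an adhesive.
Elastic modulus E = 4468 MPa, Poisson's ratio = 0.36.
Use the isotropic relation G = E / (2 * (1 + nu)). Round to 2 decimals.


G = 4468 / (2*(1+0.36)) = 4468 / 2.72
= 1642.65 MPa

1642.65


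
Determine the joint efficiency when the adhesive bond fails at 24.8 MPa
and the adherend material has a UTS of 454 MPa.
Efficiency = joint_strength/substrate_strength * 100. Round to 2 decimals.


Joint efficiency = 24.8 / 454 * 100
= 5.46%

5.46


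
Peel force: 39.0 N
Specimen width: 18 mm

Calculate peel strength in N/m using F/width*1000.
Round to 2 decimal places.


Peel strength = 39.0 / 18 * 1000 = 2166.67 N/m

2166.67


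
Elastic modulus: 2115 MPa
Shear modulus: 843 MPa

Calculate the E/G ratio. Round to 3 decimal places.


E / G = 2115 / 843 = 2.509

2.509


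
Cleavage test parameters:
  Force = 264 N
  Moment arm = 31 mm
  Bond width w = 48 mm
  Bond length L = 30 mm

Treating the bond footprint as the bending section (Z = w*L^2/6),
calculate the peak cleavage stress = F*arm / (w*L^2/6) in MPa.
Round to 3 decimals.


M = 264 * 31 = 8184 N*mm
Z = 48 * 30^2 / 6 = 43200 / 6 mm^3
sigma = M / Z = 6 * 8184 / 43200 = 49104 / 43200
= 1.137 MPa

1.137


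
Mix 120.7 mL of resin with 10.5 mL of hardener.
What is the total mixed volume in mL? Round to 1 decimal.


Total = 120.7 + 10.5 = 131.2 mL

131.2


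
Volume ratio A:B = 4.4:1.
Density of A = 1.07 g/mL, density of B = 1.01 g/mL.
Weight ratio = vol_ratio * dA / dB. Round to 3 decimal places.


Wt ratio = 4.4 * 1.07 / 1.01
= 4.661

4.661


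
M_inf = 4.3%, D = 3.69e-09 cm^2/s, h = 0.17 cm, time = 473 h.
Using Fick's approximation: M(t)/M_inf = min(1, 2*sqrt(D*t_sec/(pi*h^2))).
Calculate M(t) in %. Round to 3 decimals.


t = 1702800 s
ratio = min(1, 2*sqrt(3.69e-09*1702800/(pi*0.0289)))
= 0.526140
M(t) = 4.3 * 0.526140 = 2.262%

2.262


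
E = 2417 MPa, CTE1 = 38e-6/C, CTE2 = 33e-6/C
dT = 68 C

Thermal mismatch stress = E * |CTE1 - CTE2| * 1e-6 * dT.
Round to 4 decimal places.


= 2417 * 5e-6 * 68
= 0.8218 MPa

0.8218


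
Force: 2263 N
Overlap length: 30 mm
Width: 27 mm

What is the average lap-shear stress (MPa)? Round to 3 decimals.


Average shear stress = F / (overlap * width)
= 2263 / (30 * 27)
= 2.794 MPa

2.794


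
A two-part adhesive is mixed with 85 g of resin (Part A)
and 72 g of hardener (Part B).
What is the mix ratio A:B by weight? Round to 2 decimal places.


Mix ratio = mass_A / mass_B
= 85 / 72
= 1.18

1.18


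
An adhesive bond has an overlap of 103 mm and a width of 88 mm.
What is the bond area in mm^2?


Bond area = overlap * width
= 103 * 88
= 9064 mm^2

9064


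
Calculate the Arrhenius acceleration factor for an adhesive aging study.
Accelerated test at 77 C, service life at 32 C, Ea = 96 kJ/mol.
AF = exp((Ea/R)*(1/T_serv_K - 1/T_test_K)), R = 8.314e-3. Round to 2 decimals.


T_test = 350.15 K, T_serv = 305.15 K
Ea/R = 96 / 0.008314 = 11546.79
AF = exp(11546.79 * (1/305.15 - 1/350.15))
= 129.41

129.41


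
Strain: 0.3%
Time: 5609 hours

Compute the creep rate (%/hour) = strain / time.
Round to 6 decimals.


Creep rate = 0.3 / 5609
= 0.000053 %/h

0.000053


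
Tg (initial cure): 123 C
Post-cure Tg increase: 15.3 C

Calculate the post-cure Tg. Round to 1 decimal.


Post-cure Tg = 123 + 15.3 = 138.3 C

138.3


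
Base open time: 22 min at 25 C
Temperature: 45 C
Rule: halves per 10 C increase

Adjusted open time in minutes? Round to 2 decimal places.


Acceleration = 2^((45-25)/10) = 4.0000
Open time = 22 / 4.0000 = 5.50 min

5.50


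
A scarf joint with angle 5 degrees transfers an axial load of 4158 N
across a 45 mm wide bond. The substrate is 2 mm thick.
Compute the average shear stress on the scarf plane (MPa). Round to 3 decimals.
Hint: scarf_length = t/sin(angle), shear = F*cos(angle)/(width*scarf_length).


scarf_length = 2 / sin(5 deg) = 22.9474 mm
cos(5 deg) = 0.996195
shear stress = 4158 * 0.996195 / (45 * 22.9474)
= 4.011 MPa

4.011


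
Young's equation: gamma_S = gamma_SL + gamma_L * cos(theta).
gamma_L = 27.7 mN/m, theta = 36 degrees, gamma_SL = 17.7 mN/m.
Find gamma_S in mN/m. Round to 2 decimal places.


cos(36 deg) = 0.809017
gamma_S = 17.7 + 27.7 * 0.809017
= 40.11 mN/m

40.11


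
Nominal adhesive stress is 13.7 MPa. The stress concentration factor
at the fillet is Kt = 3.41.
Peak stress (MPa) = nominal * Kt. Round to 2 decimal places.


Peak = 13.7 * 3.41 = 46.72 MPa

46.72


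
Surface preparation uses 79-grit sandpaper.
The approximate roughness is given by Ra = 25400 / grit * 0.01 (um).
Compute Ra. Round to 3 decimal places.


Ra = 25400 / 79 * 0.01
= 254 / 79
= 3.215 um

3.215


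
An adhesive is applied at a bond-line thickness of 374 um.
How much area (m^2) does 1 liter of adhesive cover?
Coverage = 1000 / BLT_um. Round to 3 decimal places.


Coverage = 1000 / 374 = 2.674 m^2

2.674


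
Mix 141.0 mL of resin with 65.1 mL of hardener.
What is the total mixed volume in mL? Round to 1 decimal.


Total = 141.0 + 65.1 = 206.1 mL

206.1


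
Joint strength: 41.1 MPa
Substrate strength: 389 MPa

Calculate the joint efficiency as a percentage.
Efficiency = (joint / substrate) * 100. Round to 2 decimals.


Efficiency = (41.1 / 389) * 100 = 10.57%

10.57


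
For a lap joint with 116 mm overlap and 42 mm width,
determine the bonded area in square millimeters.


Area = 116 * 42 = 4872 mm^2

4872


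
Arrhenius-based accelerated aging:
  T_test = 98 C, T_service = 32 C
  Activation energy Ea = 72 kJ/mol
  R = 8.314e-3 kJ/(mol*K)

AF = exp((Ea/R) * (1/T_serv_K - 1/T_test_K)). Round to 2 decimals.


T_test_K = 371.15, T_serv_K = 305.15
AF = exp((72/8.314e-3) * (1/305.15 - 1/371.15))
= 155.50

155.50


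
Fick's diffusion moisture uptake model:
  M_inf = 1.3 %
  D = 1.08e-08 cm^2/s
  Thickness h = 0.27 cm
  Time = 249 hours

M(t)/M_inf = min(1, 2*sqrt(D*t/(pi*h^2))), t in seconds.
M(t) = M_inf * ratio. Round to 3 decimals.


t_sec = 249 * 3600 = 896400
ratio = 2*sqrt(1.08e-08*896400/(pi*0.27^2))
= min(1, 0.411201)
= 0.411201
M(t) = 1.3 * 0.411201 = 0.535 %

0.535


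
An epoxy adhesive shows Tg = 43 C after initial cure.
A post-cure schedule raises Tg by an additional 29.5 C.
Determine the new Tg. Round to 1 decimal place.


New Tg = 43 + 29.5
= 72.5 C

72.5


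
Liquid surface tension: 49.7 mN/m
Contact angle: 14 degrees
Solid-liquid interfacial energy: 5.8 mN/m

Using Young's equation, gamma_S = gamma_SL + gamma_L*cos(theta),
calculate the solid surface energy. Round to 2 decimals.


gamma_S = 5.8 + 49.7 * cos(14)
= 54.02 mN/m

54.02


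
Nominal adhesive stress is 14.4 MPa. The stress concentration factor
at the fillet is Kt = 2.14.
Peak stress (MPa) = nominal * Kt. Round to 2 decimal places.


Peak = 14.4 * 2.14 = 30.82 MPa

30.82


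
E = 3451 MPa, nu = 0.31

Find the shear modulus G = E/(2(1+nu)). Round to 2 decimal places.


G = 3451 / (2 * 1.31)
= 1317.18 MPa

1317.18


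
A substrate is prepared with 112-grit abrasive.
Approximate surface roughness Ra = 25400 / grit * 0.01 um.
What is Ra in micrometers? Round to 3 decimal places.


Ra = 25400 / 112 * 0.01 = 2.268 um

2.268


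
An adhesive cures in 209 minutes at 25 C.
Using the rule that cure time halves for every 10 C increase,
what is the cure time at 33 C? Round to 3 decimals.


Factor = 2^((33 - 25) / 10) = 1.7411
Cure time = 209 / 1.7411
= 120.039 minutes

120.039


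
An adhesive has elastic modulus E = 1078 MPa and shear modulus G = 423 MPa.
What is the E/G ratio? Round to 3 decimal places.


E/G = 1078 / 423 = 2.548

2.548


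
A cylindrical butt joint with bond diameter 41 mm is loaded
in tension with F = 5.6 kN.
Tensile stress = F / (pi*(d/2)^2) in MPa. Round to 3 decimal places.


Area = pi * (41/2)^2 = 1320.2543 mm^2
Stress = 5.6*1000 / 1320.2543
= 4.242 MPa

4.242


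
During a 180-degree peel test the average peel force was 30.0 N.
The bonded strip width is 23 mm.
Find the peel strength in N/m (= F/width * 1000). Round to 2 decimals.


Peel strength = F/width * 1000
= 30.0 / 23 * 1000
= 1304.35 N/m

1304.35


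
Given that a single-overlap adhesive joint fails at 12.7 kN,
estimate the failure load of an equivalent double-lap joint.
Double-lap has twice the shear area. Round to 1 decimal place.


Double-lap factor = 2
Expected load = 12.7 * 2 = 25.4 kN

25.4


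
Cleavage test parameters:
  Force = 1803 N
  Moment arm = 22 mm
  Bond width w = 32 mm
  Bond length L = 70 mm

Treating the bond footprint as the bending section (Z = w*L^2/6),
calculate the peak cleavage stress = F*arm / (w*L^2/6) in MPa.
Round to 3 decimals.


M = 1803 * 22 = 39666 N*mm
Z = 32 * 70^2 / 6 = 156800 / 6 mm^3
sigma = M / Z = 6 * 39666 / 156800 = 237996 / 156800
= 1.518 MPa

1.518


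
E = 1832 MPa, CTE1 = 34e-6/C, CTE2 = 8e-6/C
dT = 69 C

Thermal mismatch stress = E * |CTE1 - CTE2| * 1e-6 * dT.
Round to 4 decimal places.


= 1832 * 26e-6 * 69
= 3.2866 MPa

3.2866


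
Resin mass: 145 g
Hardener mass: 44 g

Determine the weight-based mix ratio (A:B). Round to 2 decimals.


Ratio = 145 / 44 = 3.30

3.30


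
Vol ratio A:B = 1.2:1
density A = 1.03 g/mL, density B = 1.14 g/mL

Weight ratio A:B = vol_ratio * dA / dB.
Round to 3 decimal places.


Weight ratio = 1.2 * 1.03 / 1.14
= 1.084

1.084


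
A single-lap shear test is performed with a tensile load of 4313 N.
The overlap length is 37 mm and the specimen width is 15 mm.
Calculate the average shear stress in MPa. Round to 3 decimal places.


Shear stress = F / (overlap * width)
= 4313 / (37 * 15)
= 4313 / 555
= 7.771 MPa

7.771


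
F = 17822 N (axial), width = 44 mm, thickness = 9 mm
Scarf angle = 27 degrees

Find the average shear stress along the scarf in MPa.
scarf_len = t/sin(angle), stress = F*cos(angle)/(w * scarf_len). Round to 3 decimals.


scarf_len = 9/sin(27 deg) = 19.8242
cos(27 deg) = 0.891007
stress = 17822*0.891007/(44*19.8242) = 18.205 MPa

18.205


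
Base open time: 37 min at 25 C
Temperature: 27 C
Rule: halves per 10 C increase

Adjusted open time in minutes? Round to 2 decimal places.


Acceleration = 2^((27-25)/10) = 1.1487
Open time = 37 / 1.1487 = 32.21 min

32.21


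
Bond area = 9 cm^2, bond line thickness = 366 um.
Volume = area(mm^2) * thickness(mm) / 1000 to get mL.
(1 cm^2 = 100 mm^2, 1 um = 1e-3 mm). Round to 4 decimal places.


area_mm2 = 9 * 100 = 900
blt_mm = 366 * 1e-3 = 0.366
vol_mm3 = 900 * 0.366 = 329.4
vol_mL = 329.4 / 1000 = 0.3294 mL

0.3294


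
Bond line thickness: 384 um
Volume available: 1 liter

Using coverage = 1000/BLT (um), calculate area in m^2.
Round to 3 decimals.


1 L = 1e6 mm^3, thickness = 384 um = 0.384 mm
Area = 1e6 / 0.384 mm^2 = (1e6 / 0.384) / 1e6 m^2 = 1000 / 384 m^2
= 2.604 m^2

2.604


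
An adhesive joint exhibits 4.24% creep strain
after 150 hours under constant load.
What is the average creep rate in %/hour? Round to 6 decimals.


Creep rate = strain / time
= 4.24 / 150
= 0.028267 %/h

0.028267


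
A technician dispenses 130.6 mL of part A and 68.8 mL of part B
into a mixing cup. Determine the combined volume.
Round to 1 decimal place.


Combined volume = 130.6 + 68.8
= 199.4 mL

199.4


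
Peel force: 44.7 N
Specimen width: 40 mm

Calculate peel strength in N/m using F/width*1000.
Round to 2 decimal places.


Peel strength = 44.7 / 40 * 1000 = 1117.50 N/m

1117.50


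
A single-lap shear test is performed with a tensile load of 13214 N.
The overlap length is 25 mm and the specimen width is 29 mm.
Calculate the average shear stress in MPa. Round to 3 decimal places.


Shear stress = F / (overlap * width)
= 13214 / (25 * 29)
= 13214 / 725
= 18.226 MPa

18.226


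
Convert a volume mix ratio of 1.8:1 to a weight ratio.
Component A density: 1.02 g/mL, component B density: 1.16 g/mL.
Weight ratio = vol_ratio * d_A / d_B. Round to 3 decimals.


= 1.8 * 1.02 / 1.16 = 1.583

1.583


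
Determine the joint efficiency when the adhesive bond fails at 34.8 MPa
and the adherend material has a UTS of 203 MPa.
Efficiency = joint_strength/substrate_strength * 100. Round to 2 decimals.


Joint efficiency = 34.8 / 203 * 100
= 17.14%

17.14


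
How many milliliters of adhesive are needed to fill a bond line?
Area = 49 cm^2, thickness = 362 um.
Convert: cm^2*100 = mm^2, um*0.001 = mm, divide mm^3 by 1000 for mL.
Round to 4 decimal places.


= (49 * 100) * (362 * 0.001) / 1000
= 1.7738 mL

1.7738


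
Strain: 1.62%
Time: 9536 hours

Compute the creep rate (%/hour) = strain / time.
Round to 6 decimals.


Creep rate = 1.62 / 9536
= 0.000170 %/h

0.000170


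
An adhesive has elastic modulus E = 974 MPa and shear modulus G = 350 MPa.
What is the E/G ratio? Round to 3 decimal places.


E/G = 974 / 350 = 2.783

2.783


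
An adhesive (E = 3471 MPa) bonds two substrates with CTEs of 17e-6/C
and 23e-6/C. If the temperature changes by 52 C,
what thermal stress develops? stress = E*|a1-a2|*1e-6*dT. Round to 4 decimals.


Stress = 3471 * |17 - 23| * 1e-6 * 52
= 1.0830 MPa

1.0830


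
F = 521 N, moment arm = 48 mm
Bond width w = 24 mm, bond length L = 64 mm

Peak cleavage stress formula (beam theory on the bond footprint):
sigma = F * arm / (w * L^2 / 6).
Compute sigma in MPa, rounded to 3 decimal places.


sigma = (521 * 48) / (24 * 4096 / 6)
= 25008 * 6 / 98304
= 150048 / 98304
= 1.526 MPa

1.526


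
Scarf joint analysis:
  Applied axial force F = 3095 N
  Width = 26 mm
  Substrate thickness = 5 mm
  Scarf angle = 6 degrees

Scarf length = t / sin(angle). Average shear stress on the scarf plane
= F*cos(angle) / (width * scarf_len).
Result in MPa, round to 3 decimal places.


Scarf length = 5 / sin(6 deg) = 47.8339 mm
cos(6 deg) = 0.994522
Shear = 3095 * 0.994522 / (26 * 47.8339)
= 2.475 MPa

2.475


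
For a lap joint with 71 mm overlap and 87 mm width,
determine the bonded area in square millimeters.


Area = 71 * 87 = 6177 mm^2

6177


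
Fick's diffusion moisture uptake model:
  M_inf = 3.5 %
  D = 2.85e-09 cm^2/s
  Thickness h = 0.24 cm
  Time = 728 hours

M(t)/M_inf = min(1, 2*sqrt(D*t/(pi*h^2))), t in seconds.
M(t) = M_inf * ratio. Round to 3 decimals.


t_sec = 728 * 3600 = 2620800
ratio = 2*sqrt(2.85e-09*2620800/(pi*0.24^2))
= min(1, 0.406334)
= 0.406334
M(t) = 3.5 * 0.406334 = 1.422 %

1.422


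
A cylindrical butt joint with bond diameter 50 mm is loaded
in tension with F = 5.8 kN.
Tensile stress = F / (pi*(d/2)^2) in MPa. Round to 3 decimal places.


Area = pi * (50/2)^2 = 1963.4954 mm^2
Stress = 5.8*1000 / 1963.4954
= 2.954 MPa

2.954


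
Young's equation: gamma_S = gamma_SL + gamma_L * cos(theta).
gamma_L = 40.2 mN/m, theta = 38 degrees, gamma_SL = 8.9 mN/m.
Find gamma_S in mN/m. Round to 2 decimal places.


cos(38 deg) = 0.788011
gamma_S = 8.9 + 40.2 * 0.788011
= 40.58 mN/m

40.58


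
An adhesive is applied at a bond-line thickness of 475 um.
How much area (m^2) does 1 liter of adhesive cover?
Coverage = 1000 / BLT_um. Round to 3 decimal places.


Coverage = 1000 / 475 = 2.105 m^2

2.105


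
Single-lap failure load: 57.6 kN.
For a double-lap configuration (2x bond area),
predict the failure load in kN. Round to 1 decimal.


Failure load = 57.6 * 2 = 115.2 kN

115.2


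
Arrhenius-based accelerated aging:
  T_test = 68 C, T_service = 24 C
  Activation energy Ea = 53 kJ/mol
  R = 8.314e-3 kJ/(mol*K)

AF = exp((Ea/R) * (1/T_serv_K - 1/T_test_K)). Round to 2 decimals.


T_test_K = 341.15, T_serv_K = 297.15
AF = exp((53/8.314e-3) * (1/297.15 - 1/341.15))
= 15.91

15.91


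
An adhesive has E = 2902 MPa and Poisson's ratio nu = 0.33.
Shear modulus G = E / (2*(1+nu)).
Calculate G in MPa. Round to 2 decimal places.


G = 2902 / (2*(1+0.33))
= 2902 / 2.66
= 1090.98 MPa

1090.98


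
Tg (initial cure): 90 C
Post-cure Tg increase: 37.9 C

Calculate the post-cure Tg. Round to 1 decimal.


Post-cure Tg = 90 + 37.9 = 127.9 C

127.9


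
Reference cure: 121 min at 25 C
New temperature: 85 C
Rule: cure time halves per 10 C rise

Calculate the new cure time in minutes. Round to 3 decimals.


factor = 2^((85-25)/10) = 64.0000
t_new = 121 / 64.0000 = 1.891 min

1.891


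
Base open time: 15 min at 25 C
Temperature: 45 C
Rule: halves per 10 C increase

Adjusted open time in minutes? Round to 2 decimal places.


Acceleration = 2^((45-25)/10) = 4.0000
Open time = 15 / 4.0000 = 3.75 min

3.75


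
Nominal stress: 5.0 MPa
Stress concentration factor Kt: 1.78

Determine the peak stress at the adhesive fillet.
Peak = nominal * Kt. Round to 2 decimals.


Peak stress = 5.0 * 1.78
= 8.90 MPa

8.90


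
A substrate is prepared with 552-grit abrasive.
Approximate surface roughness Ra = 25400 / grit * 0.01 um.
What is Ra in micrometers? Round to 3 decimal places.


Ra = 25400 / 552 * 0.01 = 0.460 um

0.460


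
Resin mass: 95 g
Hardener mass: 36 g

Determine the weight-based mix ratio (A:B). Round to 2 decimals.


Ratio = 95 / 36 = 2.64

2.64


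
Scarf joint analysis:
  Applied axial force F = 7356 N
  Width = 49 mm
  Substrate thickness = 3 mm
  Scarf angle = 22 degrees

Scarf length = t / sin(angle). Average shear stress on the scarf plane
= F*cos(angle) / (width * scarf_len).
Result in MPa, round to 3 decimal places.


Scarf length = 3 / sin(22 deg) = 8.0084 mm
cos(22 deg) = 0.927184
Shear = 7356 * 0.927184 / (49 * 8.0084)
= 17.381 MPa

17.381


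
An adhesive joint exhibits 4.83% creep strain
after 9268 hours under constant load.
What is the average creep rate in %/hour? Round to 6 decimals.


Creep rate = strain / time
= 4.83 / 9268
= 0.000521 %/h

0.000521


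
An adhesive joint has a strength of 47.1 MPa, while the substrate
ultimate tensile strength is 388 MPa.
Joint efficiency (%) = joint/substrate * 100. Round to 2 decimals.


Efficiency = 47.1 / 388 * 100
= 12.14%

12.14


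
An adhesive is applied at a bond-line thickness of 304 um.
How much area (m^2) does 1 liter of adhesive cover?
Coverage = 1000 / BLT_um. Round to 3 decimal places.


Coverage = 1000 / 304 = 3.289 m^2

3.289


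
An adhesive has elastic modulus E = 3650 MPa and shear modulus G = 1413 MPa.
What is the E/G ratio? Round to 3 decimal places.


E/G = 3650 / 1413 = 2.583

2.583


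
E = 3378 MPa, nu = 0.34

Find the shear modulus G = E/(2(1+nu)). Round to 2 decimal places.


G = 3378 / (2 * 1.34)
= 1260.45 MPa

1260.45


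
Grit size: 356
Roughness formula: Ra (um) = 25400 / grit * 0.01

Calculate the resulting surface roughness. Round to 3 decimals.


Ra = 25400 / 356 * 0.01
= 0.713 um

0.713


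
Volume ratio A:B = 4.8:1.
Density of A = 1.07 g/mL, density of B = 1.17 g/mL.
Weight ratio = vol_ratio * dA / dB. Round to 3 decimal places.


Wt ratio = 4.8 * 1.07 / 1.17
= 4.390

4.390


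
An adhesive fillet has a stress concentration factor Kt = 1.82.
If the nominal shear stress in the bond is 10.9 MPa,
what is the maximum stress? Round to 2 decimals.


Max stress = 10.9 * 1.82 = 19.84 MPa

19.84


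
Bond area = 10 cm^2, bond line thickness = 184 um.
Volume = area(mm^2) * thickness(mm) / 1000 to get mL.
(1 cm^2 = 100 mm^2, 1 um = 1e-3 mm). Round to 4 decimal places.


area_mm2 = 10 * 100 = 1000
blt_mm = 184 * 1e-3 = 0.184
vol_mm3 = 1000 * 0.184 = 184.0
vol_mL = 184.0 / 1000 = 0.1840 mL

0.1840


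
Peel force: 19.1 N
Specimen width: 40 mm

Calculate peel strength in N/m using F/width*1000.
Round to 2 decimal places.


Peel strength = 19.1 / 40 * 1000 = 477.50 N/m

477.50


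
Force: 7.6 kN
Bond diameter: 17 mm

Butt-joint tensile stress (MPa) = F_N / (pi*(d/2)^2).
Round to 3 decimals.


F_N = 7.6 * 1000 = 7600.0 N
A = pi*(8.5)^2 = 226.9801 mm^2
stress = 7600.0 / 226.9801 = 33.483 MPa

33.483


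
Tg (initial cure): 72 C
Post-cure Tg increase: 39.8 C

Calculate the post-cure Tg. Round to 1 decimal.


Post-cure Tg = 72 + 39.8 = 111.8 C

111.8


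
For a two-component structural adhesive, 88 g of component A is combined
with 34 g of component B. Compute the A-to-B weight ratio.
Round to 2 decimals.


Weight ratio A:B = 88 / 34
= 2.59

2.59


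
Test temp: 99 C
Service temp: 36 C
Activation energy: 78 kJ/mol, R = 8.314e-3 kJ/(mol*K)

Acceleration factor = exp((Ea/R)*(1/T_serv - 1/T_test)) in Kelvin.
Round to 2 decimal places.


AF = exp((78/0.008314)*(1/309.15 - 1/372.15))
= 170.26

170.26


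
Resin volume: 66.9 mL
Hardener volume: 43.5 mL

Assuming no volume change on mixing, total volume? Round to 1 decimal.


V_total = 66.9 + 43.5 = 110.4 mL

110.4


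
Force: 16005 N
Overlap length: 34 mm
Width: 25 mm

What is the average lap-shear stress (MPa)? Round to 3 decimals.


Average shear stress = F / (overlap * width)
= 16005 / (34 * 25)
= 18.829 MPa

18.829


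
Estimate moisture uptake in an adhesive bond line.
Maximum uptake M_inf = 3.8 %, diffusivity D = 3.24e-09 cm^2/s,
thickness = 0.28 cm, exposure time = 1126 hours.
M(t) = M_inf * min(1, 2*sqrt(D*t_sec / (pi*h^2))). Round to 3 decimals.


Convert time: 1126 h = 4053600 s
ratio = min(1, 2*sqrt(3.24e-09*4053600/(pi*0.28^2)))
= 0.461838
M(t) = 3.8 * 0.461838 = 1.755%

1.755


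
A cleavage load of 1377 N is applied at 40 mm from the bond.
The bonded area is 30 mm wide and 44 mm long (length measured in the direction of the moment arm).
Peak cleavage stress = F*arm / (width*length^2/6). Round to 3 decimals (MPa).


Moment = 1377 * 40 = 55080 N*mm
Section modulus = 30 * 1936 / 6 = 58080 / 6 mm^3
Stress = 55080 / (58080 / 6) = 330480 / 58080
= 5.690 MPa

5.690


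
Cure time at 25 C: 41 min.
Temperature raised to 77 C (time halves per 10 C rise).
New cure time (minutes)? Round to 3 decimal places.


Acceleration factor = 2^(52/10) = 36.7583
New time = 41 / 36.7583 = 1.115 min

1.115


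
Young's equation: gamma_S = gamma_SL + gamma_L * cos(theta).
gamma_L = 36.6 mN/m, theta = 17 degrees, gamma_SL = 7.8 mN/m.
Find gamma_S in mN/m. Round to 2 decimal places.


cos(17 deg) = 0.956305
gamma_S = 7.8 + 36.6 * 0.956305
= 42.80 mN/m

42.80


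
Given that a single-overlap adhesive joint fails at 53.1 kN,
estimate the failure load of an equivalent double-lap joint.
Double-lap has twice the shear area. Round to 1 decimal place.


Double-lap factor = 2
Expected load = 53.1 * 2 = 106.2 kN

106.2


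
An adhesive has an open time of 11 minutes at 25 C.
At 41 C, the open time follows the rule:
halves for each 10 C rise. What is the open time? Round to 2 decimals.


Factor = 2^((41-25)/10) = 3.0314
Open time = 11 / 3.0314 = 3.63 min

3.63


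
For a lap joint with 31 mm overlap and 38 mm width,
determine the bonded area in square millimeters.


Area = 31 * 38 = 1178 mm^2

1178


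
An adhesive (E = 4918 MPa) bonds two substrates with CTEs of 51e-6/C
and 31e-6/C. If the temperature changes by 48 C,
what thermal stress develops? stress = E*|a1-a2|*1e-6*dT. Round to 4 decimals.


Stress = 4918 * |51 - 31| * 1e-6 * 48
= 4.7213 MPa

4.7213


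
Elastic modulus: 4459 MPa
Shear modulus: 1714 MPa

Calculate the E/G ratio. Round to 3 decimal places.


E / G = 4459 / 1714 = 2.602

2.602


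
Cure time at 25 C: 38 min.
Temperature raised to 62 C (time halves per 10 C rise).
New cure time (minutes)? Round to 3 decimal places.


Acceleration factor = 2^(37/10) = 12.9960
New time = 38 / 12.9960 = 2.924 min

2.924


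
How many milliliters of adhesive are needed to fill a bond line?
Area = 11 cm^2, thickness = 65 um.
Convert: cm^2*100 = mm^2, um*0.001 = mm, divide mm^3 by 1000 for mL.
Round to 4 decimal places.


= (11 * 100) * (65 * 0.001) / 1000
= 0.0715 mL

0.0715


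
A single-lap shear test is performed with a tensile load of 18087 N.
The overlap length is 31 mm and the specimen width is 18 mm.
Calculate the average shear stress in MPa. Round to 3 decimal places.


Shear stress = F / (overlap * width)
= 18087 / (31 * 18)
= 18087 / 558
= 32.414 MPa

32.414


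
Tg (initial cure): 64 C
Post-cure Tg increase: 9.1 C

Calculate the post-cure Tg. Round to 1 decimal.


Post-cure Tg = 64 + 9.1 = 73.1 C

73.1


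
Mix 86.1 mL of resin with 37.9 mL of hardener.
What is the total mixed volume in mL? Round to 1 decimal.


Total = 86.1 + 37.9 = 124.0 mL

124.0


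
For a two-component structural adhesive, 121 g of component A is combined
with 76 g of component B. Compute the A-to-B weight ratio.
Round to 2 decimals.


Weight ratio A:B = 121 / 76
= 1.59

1.59


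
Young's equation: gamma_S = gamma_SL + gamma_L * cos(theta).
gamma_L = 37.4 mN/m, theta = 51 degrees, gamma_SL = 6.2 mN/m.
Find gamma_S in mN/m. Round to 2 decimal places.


cos(51 deg) = 0.629320
gamma_S = 6.2 + 37.4 * 0.629320
= 29.74 mN/m

29.74


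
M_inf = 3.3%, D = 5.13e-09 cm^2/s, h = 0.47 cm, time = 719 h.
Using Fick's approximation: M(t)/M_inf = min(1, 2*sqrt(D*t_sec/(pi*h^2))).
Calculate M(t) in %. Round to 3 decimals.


t = 2588400 s
ratio = min(1, 2*sqrt(5.13e-09*2588400/(pi*0.2209)))
= 0.276651
M(t) = 3.3 * 0.276651 = 0.913%

0.913


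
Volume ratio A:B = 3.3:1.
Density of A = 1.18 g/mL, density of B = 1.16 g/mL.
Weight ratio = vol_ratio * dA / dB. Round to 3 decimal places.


Wt ratio = 3.3 * 1.18 / 1.16
= 3.357

3.357


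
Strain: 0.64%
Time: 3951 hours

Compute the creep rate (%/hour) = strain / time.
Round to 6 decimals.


Creep rate = 0.64 / 3951
= 0.000162 %/h

0.000162


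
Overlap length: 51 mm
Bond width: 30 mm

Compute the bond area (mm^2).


Bond area = 51 * 30 = 1530 mm^2

1530


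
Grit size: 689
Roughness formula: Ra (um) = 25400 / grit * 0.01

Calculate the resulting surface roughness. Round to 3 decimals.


Ra = 25400 / 689 * 0.01
= 0.369 um

0.369


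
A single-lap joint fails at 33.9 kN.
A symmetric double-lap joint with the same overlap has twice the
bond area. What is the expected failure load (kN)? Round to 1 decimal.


Double-lap load = 2 * 33.9 = 67.8 kN

67.8


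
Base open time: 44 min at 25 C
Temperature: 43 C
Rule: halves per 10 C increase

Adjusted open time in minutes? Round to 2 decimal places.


Acceleration = 2^((43-25)/10) = 3.4822
Open time = 44 / 3.4822 = 12.64 min

12.64


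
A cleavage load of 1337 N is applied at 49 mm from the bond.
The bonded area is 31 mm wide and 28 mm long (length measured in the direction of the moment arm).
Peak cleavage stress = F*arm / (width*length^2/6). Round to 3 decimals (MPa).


Moment = 1337 * 49 = 65513 N*mm
Section modulus = 31 * 784 / 6 = 24304 / 6 mm^3
Stress = 65513 / (24304 / 6) = 393078 / 24304
= 16.173 MPa

16.173


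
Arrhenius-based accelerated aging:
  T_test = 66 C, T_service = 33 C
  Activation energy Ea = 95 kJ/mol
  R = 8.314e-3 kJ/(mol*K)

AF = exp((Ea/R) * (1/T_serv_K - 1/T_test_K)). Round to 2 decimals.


T_test_K = 339.15, T_serv_K = 306.15
AF = exp((95/8.314e-3) * (1/306.15 - 1/339.15))
= 37.77

37.77


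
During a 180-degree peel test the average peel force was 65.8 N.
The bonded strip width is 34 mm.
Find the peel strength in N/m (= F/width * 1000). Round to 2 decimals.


Peel strength = F/width * 1000
= 65.8 / 34 * 1000
= 1935.29 N/m

1935.29


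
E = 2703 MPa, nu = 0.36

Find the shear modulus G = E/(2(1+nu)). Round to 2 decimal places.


G = 2703 / (2 * 1.36)
= 993.75 MPa

993.75


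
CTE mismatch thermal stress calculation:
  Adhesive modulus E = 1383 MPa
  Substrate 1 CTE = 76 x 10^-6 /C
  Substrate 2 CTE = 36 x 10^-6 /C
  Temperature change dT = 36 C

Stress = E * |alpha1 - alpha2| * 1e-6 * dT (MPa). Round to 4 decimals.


delta_alpha = |76 - 36| = 40 x 10^-6/C
Stress = 1383 * 40e-6 * 36
= 1.9915 MPa

1.9915


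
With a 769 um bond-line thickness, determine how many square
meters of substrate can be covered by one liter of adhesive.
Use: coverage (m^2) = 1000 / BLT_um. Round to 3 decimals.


Coverage = 1000 / 769 = 1.300 m^2

1.300


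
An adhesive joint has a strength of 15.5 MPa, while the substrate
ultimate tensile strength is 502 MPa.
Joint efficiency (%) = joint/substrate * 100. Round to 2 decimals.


Efficiency = 15.5 / 502 * 100
= 3.09%

3.09


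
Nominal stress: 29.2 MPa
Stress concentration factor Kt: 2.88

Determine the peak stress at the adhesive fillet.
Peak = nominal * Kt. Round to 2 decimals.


Peak stress = 29.2 * 2.88
= 84.10 MPa

84.10


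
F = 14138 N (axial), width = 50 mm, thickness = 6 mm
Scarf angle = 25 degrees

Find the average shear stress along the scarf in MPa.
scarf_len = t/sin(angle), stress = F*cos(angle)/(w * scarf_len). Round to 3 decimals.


scarf_len = 6/sin(25 deg) = 14.1972
cos(25 deg) = 0.906308
stress = 14138*0.906308/(50*14.1972) = 18.051 MPa

18.051


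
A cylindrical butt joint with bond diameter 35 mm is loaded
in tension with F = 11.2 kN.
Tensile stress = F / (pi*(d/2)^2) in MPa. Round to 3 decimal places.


Area = pi * (35/2)^2 = 962.1128 mm^2
Stress = 11.2*1000 / 962.1128
= 11.641 MPa

11.641


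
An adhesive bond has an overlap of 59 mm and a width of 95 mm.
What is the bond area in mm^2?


Bond area = overlap * width
= 59 * 95
= 5605 mm^2

5605


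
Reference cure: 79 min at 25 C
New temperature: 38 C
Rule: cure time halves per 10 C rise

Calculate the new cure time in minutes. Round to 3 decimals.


factor = 2^((38-25)/10) = 2.4623
t_new = 79 / 2.4623 = 32.084 min

32.084


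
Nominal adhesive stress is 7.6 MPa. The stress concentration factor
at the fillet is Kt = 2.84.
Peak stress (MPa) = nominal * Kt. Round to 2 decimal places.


Peak = 7.6 * 2.84 = 21.58 MPa

21.58


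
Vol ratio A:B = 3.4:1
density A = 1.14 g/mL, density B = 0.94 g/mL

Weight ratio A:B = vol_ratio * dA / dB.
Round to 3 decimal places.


Weight ratio = 3.4 * 1.14 / 0.94
= 4.123

4.123


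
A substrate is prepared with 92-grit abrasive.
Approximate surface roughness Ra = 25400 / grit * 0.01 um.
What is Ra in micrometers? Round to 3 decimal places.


Ra = 25400 / 92 * 0.01 = 2.761 um

2.761


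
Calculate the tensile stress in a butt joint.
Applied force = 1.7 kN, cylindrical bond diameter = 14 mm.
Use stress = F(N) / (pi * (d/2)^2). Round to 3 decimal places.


A = pi * 7.0^2 = 153.9380 mm^2
sigma = 1700.0 / 153.9380 = 11.043 MPa

11.043


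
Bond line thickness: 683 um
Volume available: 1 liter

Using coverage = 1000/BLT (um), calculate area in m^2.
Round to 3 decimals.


1 L = 1e6 mm^3, thickness = 683 um = 0.683 mm
Area = 1e6 / 0.683 mm^2 = (1e6 / 0.683) / 1e6 m^2 = 1000 / 683 m^2
= 1.464 m^2

1.464


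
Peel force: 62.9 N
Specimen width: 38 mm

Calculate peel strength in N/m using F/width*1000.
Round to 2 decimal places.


Peel strength = 62.9 / 38 * 1000 = 1655.26 N/m

1655.26


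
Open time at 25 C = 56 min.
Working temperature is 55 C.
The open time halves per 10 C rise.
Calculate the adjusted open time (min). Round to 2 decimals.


factor = 2^((55 - 25) / 10) = 8.0000
ot = 56 / 8.0000 = 7.00 min

7.00


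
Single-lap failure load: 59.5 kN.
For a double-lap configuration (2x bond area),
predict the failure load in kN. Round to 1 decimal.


Failure load = 59.5 * 2 = 119.0 kN

119.0


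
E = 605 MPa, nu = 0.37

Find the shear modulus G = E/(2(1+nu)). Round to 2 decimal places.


G = 605 / (2 * 1.37)
= 220.80 MPa

220.80


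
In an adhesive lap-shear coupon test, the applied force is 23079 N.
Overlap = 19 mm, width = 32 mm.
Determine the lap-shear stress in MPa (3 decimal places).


stress = F / (overlap * width)
= 23079 / (19 * 32)
= 37.959 MPa

37.959


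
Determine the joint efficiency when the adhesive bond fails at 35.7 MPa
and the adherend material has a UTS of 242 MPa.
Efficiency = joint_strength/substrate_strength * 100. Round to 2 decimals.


Joint efficiency = 35.7 / 242 * 100
= 14.75%

14.75


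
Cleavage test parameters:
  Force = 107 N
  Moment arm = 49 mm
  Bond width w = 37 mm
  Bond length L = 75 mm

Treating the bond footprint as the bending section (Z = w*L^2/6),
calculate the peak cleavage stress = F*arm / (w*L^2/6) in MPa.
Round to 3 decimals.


M = 107 * 49 = 5243 N*mm
Z = 37 * 75^2 / 6 = 208125 / 6 mm^3
sigma = M / Z = 6 * 5243 / 208125 = 31458 / 208125
= 0.151 MPa

0.151


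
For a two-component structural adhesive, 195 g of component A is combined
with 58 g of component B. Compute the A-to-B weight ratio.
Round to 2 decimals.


Weight ratio A:B = 195 / 58
= 3.36

3.36


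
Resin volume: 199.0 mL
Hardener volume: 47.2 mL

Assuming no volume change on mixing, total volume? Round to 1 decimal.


V_total = 199.0 + 47.2 = 246.2 mL

246.2


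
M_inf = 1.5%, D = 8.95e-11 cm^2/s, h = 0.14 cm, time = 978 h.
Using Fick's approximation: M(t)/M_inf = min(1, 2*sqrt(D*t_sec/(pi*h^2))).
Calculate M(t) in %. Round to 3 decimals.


t = 3520800 s
ratio = min(1, 2*sqrt(8.95e-11*3520800/(pi*0.0196)))
= 0.143074
M(t) = 1.5 * 0.143074 = 0.215%

0.215


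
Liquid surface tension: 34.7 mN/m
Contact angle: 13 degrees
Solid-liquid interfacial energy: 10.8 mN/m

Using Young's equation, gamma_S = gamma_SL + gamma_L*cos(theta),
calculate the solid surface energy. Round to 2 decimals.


gamma_S = 10.8 + 34.7 * cos(13)
= 44.61 mN/m

44.61


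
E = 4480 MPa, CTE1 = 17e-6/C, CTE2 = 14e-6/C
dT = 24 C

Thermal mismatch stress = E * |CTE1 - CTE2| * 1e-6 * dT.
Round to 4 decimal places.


= 4480 * 3e-6 * 24
= 0.3226 MPa

0.3226


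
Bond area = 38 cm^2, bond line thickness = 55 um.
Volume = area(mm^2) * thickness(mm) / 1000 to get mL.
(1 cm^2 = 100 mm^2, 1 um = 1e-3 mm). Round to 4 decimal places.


area_mm2 = 38 * 100 = 3800
blt_mm = 55 * 1e-3 = 0.055
vol_mm3 = 3800 * 0.055 = 209.0
vol_mL = 209.0 / 1000 = 0.2090 mL

0.2090


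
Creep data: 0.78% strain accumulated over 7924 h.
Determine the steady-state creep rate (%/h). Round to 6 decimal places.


Rate = 0.78 / 7924 = 0.000098 %/h

0.000098


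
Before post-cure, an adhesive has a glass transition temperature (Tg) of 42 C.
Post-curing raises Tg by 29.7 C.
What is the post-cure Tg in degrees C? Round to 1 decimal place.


Tg_post = Tg_base + delta_Tg
= 42 + 29.7
= 71.7 C

71.7


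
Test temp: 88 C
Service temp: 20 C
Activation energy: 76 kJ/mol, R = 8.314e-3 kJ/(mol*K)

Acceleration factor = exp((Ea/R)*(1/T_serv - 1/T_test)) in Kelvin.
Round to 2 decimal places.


AF = exp((76/0.008314)*(1/293.15 - 1/361.15))
= 354.71

354.71


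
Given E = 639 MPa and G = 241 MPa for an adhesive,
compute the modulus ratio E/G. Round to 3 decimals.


E/G ratio = 639 / 241 = 2.651

2.651


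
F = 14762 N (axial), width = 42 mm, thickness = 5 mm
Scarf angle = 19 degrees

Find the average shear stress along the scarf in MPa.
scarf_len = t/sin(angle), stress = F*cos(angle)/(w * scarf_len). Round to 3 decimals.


scarf_len = 5/sin(19 deg) = 15.3578
cos(19 deg) = 0.945519
stress = 14762*0.945519/(42*15.3578) = 21.639 MPa

21.639


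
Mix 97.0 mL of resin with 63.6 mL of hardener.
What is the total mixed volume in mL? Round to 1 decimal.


Total = 97.0 + 63.6 = 160.6 mL

160.6


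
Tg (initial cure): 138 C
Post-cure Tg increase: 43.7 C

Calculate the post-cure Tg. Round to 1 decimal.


Post-cure Tg = 138 + 43.7 = 181.7 C

181.7


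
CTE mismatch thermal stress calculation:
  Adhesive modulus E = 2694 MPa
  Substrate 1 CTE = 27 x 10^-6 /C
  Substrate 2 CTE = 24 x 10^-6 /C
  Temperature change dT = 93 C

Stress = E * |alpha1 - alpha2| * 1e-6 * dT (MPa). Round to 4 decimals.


delta_alpha = |27 - 24| = 3 x 10^-6/C
Stress = 2694 * 3e-6 * 93
= 0.7516 MPa

0.7516


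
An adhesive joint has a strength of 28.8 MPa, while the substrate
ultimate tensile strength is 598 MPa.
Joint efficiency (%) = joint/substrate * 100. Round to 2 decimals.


Efficiency = 28.8 / 598 * 100
= 4.82%

4.82


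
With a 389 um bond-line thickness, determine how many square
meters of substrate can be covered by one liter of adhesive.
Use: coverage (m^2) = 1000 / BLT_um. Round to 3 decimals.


Coverage = 1000 / 389 = 2.571 m^2

2.571


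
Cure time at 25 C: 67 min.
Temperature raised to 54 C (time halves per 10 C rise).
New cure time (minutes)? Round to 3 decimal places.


Acceleration factor = 2^(29/10) = 7.4643
New time = 67 / 7.4643 = 8.976 min

8.976


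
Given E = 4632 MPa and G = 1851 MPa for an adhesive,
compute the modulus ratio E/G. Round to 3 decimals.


E/G ratio = 4632 / 1851 = 2.502

2.502


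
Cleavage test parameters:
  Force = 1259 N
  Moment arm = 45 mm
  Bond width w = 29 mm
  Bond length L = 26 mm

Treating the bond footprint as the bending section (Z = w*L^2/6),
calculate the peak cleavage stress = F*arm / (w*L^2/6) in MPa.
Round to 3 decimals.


M = 1259 * 45 = 56655 N*mm
Z = 29 * 26^2 / 6 = 19604 / 6 mm^3
sigma = M / Z = 6 * 56655 / 19604 = 339930 / 19604
= 17.340 MPa

17.340


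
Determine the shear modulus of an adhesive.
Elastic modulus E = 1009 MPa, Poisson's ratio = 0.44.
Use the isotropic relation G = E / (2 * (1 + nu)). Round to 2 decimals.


G = 1009 / (2*(1+0.44)) = 1009 / 2.88
= 350.35 MPa

350.35


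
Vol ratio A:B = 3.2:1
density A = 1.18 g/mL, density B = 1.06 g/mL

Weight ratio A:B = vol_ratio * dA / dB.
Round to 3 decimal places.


Weight ratio = 3.2 * 1.18 / 1.06
= 3.562

3.562


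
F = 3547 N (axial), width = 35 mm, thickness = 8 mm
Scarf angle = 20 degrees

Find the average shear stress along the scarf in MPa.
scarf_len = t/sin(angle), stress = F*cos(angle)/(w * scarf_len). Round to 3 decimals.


scarf_len = 8/sin(20 deg) = 23.3904
cos(20 deg) = 0.939693
stress = 3547*0.939693/(35*23.3904) = 4.071 MPa

4.071


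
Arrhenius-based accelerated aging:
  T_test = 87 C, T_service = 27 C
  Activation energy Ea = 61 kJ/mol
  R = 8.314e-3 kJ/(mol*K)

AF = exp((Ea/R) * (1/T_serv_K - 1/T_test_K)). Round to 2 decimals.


T_test_K = 360.15, T_serv_K = 300.15
AF = exp((61/8.314e-3) * (1/300.15 - 1/360.15))
= 58.70

58.70


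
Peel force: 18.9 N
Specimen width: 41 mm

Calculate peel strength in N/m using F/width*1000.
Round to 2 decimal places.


Peel strength = 18.9 / 41 * 1000 = 460.98 N/m

460.98


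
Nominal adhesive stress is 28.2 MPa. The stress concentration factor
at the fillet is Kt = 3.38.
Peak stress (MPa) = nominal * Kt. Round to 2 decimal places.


Peak = 28.2 * 3.38 = 95.32 MPa

95.32


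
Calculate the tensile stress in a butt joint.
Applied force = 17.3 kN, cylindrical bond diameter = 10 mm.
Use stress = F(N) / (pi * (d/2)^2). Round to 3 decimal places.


A = pi * 5.0^2 = 78.5398 mm^2
sigma = 17300.0 / 78.5398 = 220.270 MPa

220.270


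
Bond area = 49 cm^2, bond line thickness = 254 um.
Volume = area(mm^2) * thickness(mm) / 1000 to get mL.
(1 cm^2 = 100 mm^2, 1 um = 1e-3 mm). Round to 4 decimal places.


area_mm2 = 49 * 100 = 4900
blt_mm = 254 * 1e-3 = 0.254
vol_mm3 = 4900 * 0.254 = 1244.6
vol_mL = 1244.6 / 1000 = 1.2446 mL

1.2446
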